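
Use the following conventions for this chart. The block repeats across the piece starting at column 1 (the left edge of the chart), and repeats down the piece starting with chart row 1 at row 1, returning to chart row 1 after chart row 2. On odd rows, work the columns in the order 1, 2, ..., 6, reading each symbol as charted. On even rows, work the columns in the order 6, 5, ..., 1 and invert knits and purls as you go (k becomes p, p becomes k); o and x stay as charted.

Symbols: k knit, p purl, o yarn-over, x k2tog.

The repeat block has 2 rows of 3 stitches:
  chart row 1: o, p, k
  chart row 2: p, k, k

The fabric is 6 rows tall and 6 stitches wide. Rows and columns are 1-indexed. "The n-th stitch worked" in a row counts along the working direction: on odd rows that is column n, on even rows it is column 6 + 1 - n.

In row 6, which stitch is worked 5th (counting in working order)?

Row 6 uses chart row ((6-1) mod 2)+1 = 2. Row 6 is even, so WS.
Chart row 2 tiled across columns 1-6: p k k p k k
WS row: flip the tiled sequence (start at column 6) and apply k<->p; o and x stay.
Row 6 as worked: p p k p p k
Stitch 5 in working order -> p

== STITCH ==
p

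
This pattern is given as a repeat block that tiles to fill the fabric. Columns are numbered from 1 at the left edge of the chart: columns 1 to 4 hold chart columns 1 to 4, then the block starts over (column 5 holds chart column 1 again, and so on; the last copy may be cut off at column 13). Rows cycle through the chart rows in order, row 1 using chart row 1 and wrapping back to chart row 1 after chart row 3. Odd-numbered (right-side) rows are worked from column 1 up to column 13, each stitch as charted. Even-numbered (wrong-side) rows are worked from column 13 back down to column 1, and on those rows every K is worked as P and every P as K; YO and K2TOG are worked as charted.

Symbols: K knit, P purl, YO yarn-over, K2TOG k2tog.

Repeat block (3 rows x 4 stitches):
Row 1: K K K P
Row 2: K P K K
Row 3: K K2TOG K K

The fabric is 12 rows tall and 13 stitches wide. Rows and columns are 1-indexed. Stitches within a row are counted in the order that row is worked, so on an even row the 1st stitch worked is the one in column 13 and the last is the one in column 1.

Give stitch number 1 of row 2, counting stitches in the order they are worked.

Row 2 uses chart row ((2-1) mod 3)+1 = 2. Row 2 is even, so WS.
Chart row 2 tiled across columns 1-13: K P K K K P K K K P K K K
Wrong side: read the tiled row from column 13 down to 1 and exchange K with P (leave YO, K2TOG).
Row 2 as worked: P P P K P P P K P P P K P
Stitch 1 in working order -> P

== STITCH ==
P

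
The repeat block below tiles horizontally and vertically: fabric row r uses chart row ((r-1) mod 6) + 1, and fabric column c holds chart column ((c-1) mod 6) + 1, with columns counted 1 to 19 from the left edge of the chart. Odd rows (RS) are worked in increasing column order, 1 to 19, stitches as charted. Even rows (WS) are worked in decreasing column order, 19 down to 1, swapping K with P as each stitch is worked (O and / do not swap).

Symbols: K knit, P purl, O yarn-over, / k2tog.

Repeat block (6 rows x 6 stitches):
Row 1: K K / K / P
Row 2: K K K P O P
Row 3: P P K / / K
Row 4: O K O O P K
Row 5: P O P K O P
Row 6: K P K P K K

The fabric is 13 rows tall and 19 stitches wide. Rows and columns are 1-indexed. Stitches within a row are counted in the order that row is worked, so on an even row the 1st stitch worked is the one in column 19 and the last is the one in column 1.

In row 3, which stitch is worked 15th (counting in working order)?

For row 3: chart row = ((3-1) mod 6) + 1 = 3; this is a RS (odd) row.
Chart row 3 tiled across columns 1-19: P P K / / K P P K / / K P P K / / K P
RS: work column 1 to column 19, symbols as charted — the tiled row is the row as worked.
Stitch 15 in working order -> K

Stitch:
K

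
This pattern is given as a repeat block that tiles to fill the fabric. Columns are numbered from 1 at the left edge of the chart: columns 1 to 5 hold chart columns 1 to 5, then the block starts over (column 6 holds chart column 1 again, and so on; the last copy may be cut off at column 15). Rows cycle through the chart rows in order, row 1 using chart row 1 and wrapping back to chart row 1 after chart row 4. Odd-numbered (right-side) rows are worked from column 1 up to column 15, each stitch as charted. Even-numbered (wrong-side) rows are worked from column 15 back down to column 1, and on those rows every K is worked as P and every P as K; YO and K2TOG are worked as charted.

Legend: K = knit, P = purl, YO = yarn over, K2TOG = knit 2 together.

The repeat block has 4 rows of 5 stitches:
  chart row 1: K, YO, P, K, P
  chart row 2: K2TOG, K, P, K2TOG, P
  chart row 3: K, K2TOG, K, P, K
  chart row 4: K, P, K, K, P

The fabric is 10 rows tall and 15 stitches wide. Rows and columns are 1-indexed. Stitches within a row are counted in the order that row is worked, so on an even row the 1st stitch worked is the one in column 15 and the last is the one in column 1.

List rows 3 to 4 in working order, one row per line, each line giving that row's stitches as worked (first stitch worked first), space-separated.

Result:
K K2TOG K P K K K2TOG K P K K K2TOG K P K
K P P K P K P P K P K P P K P

Derivation:
Row 3: chart row 3, RS - tile across columns 1-15 and work as-is.
Row 4: chart row 4, WS - tiled (columns 1-15): K P K K P K P K K P K P K K P; work from column 15 back to 1 with K<->P swapped.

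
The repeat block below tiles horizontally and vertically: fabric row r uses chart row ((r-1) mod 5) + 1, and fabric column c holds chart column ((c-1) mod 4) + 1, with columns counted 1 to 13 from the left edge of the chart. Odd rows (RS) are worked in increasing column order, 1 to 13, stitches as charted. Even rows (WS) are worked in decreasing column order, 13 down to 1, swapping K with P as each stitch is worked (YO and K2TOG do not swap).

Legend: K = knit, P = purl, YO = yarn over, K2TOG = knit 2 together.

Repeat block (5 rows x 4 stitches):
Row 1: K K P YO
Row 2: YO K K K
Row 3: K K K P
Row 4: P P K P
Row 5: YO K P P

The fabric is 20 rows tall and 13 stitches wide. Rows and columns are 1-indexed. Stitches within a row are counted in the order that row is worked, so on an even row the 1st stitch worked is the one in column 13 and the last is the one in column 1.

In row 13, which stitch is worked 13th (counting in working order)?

Result:
K

Derivation:
Row 13: (13-1) mod 5 = 2, so use chart row 3. Odd row -> RS.
Chart row 3 tiled across columns 1-13: K K K P K K K P K K K P K
RS row: no reversal, no swap; stitch n worked = column n.
Stitch 13 in working order -> K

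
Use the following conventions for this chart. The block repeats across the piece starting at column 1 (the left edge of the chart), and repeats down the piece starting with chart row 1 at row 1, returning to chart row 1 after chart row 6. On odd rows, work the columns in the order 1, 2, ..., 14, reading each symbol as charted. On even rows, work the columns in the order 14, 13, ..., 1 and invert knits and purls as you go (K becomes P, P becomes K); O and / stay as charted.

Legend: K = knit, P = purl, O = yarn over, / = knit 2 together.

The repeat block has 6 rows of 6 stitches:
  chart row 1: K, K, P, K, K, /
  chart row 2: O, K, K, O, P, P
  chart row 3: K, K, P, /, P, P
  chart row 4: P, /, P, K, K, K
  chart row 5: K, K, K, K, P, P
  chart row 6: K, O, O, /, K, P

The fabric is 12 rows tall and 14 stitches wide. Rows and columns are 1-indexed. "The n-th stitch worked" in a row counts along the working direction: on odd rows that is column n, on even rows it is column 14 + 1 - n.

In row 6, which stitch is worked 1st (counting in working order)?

Stitch:
O

Derivation:
For row 6: chart row = ((6-1) mod 6) + 1 = 6; this is a WS (even) row.
Chart row 6 tiled across columns 1-14: K O O / K P K O O / K P K O
WS: work from column 14 back to column 1 (reverse the tiled row), swapping K<->P (O and / unchanged).
Row 6 as worked: O P K P / O O P K P / O O P
Stitch 1 in working order -> O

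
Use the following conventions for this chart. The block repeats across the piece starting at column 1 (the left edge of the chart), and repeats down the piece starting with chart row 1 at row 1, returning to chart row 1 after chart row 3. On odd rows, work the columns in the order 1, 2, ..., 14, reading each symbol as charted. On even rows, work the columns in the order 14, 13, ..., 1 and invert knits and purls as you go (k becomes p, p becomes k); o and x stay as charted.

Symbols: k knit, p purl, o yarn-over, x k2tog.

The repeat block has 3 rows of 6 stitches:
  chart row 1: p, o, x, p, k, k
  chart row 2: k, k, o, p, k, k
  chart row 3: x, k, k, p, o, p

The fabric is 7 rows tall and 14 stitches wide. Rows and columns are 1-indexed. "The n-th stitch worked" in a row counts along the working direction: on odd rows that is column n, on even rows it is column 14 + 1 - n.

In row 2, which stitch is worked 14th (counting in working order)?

For row 2: chart row = ((2-1) mod 3) + 1 = 2; this is a WS (even) row.
Chart row 2 tiled across columns 1-14: k k o p k k k k o p k k k k
Wrong side: read the tiled row from column 14 down to 1 and exchange k with p (leave o, x).
Row 2 as worked: p p p p k o p p p p k o p p
Stitch 14 in working order -> p

== STITCH ==
p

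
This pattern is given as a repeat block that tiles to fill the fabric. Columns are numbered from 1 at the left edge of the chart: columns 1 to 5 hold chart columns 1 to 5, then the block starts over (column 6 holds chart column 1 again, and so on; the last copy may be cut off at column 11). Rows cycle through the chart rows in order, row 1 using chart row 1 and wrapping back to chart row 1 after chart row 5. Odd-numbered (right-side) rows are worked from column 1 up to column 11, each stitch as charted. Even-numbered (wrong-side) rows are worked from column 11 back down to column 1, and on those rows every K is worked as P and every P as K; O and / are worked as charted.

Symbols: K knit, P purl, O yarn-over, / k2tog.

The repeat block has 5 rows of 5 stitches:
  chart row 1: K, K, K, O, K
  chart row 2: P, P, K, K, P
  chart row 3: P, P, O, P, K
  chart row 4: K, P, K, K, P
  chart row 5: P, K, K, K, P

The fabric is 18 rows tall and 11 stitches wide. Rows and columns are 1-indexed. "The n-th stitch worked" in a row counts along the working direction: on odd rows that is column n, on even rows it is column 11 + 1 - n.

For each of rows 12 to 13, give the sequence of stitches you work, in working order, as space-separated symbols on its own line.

Rows as worked:
K K P P K K K P P K K
P P O P K P P O P K P

Derivation:
Row 12: chart row 2, WS - tiled (columns 1-11): P P K K P P P K K P P; work from column 11 back to 1 with K<->P swapped.
Row 13: chart row 3, RS - tile across columns 1-11 and work as-is.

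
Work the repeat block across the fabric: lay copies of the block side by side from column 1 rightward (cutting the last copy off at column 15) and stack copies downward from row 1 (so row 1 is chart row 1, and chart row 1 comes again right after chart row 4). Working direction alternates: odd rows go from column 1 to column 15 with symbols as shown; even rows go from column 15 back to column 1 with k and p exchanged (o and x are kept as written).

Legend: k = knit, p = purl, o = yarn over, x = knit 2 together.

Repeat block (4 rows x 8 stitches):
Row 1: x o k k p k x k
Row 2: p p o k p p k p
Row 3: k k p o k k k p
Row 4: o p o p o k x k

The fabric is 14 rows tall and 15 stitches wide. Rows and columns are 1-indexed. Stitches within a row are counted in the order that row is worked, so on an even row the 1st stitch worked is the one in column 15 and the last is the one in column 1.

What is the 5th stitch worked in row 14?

Result:
o

Derivation:
Row 14 uses chart row ((14-1) mod 4)+1 = 2. Row 14 is even, so WS.
Chart row 2 tiled across columns 1-15: p p o k p p k p p p o k p p k
WS: work from column 15 back to column 1 (reverse the tiled row), swapping k<->p (o and x unchanged).
Row 14 as worked: p k k p o k k k p k k p o k k
Stitch 5 in working order -> o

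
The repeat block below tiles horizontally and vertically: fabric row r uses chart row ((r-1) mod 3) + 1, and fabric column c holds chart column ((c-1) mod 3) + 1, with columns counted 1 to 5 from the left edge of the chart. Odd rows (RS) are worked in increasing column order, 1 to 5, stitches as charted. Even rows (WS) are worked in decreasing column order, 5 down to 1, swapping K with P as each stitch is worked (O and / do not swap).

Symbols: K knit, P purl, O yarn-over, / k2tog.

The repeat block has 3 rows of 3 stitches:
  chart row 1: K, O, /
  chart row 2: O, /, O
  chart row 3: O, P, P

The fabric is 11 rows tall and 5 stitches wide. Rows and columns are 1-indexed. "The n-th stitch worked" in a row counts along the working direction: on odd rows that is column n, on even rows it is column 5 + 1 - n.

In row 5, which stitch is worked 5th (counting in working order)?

Row 5: (5-1) mod 3 = 1, so use chart row 2. Odd row -> RS.
Chart row 2 tiled across columns 1-5: O / O O /
Right side: take the tiled row as-is (worked left to right from column 1).
Counting 5 along the worked row gives /.

Stitch:
/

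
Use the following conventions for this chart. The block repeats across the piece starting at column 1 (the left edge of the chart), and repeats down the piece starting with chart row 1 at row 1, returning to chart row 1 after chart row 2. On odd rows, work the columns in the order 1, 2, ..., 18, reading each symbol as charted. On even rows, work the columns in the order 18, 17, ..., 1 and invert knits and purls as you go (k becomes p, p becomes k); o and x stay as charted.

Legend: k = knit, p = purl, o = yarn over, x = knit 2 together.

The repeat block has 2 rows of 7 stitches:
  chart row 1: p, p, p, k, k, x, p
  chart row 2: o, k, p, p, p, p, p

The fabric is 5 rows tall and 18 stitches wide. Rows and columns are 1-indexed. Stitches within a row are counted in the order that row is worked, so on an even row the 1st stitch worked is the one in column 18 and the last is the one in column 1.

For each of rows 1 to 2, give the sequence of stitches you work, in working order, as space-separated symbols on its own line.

Row 1: chart row 1, RS - tile across columns 1-18 and work as-is.
Row 2: chart row 2, WS - tiled (columns 1-18): o k p p p p p o k p p p p p o k p p; work from column 18 back to 1 with k<->p swapped.

== ROWS AS WORKED ==
p p p k k x p p p p k k x p p p p k
k k p o k k k k k p o k k k k k p o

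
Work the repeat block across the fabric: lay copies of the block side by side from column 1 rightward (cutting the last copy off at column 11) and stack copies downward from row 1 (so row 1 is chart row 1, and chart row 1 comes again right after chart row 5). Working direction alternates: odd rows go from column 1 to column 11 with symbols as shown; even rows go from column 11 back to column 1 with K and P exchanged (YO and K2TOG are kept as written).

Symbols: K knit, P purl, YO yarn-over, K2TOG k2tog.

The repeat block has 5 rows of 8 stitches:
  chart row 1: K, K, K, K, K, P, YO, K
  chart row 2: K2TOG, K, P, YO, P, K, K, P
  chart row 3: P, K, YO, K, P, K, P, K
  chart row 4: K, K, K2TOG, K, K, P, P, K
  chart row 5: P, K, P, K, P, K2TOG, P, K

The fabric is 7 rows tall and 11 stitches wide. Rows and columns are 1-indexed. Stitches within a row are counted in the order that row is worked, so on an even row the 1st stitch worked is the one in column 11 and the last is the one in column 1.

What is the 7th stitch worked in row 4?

Row 4 uses chart row ((4-1) mod 5)+1 = 4. Row 4 is even, so WS.
Chart row 4 tiled across columns 1-11: K K K2TOG K K P P K K K K2TOG
WS: work from column 11 back to column 1 (reverse the tiled row), swapping K<->P (YO and K2TOG unchanged).
Row 4 as worked: K2TOG P P P K K P P K2TOG P P
Stitch 7 in working order -> P

Result:
P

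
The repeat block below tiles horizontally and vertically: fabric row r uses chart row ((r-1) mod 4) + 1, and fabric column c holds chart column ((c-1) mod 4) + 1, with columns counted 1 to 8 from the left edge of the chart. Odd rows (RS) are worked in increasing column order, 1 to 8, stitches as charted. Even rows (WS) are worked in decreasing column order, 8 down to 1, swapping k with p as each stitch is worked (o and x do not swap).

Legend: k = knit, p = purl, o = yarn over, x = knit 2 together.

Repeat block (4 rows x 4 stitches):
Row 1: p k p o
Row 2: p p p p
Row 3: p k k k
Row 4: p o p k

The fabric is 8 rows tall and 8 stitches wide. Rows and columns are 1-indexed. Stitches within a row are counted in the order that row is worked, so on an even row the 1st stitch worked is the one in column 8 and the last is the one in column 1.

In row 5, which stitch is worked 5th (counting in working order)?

Stitch:
p

Derivation:
Row 5 uses chart row ((5-1) mod 4)+1 = 1. Row 5 is odd, so RS.
Chart row 1 tiled across columns 1-8: p k p o p k p o
Right side: take the tiled row as-is (worked left to right from column 1).
Counting 5 along the worked row gives p.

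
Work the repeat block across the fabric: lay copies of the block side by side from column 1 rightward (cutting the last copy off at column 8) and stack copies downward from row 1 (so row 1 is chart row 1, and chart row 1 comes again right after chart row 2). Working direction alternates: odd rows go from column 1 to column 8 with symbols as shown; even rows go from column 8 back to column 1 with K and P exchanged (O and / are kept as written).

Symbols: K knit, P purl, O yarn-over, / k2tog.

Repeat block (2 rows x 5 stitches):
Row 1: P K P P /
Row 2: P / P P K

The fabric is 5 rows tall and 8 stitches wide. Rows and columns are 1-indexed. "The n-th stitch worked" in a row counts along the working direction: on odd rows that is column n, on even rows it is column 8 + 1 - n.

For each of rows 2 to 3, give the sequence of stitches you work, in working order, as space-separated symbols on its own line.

Row 2: chart row 2, WS - tiled (columns 1-8): P / P P K P / P; work from column 8 back to 1 with K<->P swapped.
Row 3: chart row 1, RS - tile across columns 1-8 and work as-is.

Rows as worked:
K / K P K K / K
P K P P / P K P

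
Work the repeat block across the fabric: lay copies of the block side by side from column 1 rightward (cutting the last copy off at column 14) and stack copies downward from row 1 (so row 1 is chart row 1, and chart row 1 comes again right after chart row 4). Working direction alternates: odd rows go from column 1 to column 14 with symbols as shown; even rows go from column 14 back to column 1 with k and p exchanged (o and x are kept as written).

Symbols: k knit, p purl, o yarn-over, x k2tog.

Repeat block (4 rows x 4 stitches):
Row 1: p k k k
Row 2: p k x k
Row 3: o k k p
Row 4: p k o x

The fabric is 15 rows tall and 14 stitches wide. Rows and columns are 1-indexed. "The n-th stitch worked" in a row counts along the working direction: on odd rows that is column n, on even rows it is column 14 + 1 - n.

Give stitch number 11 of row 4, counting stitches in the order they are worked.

Row 4: (4-1) mod 4 = 3, so use chart row 4. Even row -> WS.
Chart row 4 tiled across columns 1-14: p k o x p k o x p k o x p k
WS: work from column 14 back to column 1 (reverse the tiled row), swapping k<->p (o and x unchanged).
Row 4 as worked: p k x o p k x o p k x o p k
The 11th stitch worked is x.

== STITCH ==
x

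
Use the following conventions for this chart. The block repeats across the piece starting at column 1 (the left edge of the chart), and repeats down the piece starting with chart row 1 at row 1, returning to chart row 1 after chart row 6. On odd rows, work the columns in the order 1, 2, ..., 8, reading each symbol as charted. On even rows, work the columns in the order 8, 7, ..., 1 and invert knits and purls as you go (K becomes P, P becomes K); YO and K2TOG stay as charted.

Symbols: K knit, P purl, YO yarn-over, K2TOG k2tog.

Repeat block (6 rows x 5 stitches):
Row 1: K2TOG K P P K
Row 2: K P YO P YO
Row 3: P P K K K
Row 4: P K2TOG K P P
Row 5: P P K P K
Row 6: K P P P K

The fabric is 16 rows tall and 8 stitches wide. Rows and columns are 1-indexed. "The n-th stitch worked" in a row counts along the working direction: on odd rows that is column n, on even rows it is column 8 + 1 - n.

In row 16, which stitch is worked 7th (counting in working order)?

Row 16 uses chart row ((16-1) mod 6)+1 = 4. Row 16 is even, so WS.
Chart row 4 tiled across columns 1-8: P K2TOG K P P P K2TOG K
WS: work from column 8 back to column 1 (reverse the tiled row), swapping K<->P (YO and K2TOG unchanged).
Row 16 as worked: P K2TOG K K K P K2TOG K
Stitch 7 in working order -> K2TOG

Stitch:
K2TOG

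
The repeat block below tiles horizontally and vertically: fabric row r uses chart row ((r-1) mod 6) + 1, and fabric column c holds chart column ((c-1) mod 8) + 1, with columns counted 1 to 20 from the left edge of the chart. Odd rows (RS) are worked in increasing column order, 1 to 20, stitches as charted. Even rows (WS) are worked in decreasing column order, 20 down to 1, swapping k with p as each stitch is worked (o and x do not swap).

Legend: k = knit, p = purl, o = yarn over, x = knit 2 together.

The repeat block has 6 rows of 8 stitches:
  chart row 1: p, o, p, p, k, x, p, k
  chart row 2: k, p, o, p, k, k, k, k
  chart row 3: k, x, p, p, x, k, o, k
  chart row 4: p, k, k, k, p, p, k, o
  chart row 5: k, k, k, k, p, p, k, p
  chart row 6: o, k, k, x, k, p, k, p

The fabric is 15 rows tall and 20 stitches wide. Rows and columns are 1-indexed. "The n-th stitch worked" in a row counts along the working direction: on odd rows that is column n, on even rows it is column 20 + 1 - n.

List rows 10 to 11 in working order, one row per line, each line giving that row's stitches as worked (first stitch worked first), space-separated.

Rows as worked:
p p p k o p k k p p p k o p k k p p p k
k k k k p p k p k k k k p p k p k k k k

Derivation:
Row 10: chart row 4, WS - tiled (columns 1-20): p k k k p p k o p k k k p p k o p k k k; work from column 20 back to 1 with k<->p swapped.
Row 11: chart row 5, RS - tile across columns 1-20 and work as-is.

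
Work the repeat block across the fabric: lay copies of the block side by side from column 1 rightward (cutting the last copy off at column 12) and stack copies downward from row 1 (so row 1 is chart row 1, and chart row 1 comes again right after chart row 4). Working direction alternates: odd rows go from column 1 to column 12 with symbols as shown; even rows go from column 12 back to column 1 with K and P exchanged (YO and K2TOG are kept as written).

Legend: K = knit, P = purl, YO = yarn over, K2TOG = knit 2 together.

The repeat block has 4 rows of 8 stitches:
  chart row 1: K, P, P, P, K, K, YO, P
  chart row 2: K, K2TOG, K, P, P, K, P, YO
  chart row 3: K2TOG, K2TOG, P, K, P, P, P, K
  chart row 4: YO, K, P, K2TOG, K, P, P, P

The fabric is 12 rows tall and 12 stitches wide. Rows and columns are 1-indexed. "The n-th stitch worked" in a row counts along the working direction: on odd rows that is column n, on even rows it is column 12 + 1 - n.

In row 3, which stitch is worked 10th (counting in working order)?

Result:
K2TOG

Derivation:
For row 3: chart row = ((3-1) mod 4) + 1 = 3; this is a RS (odd) row.
Chart row 3 tiled across columns 1-12: K2TOG K2TOG P K P P P K K2TOG K2TOG P K
RS row: no reversal, no swap; stitch n worked = column n.
Counting 10 along the worked row gives K2TOG.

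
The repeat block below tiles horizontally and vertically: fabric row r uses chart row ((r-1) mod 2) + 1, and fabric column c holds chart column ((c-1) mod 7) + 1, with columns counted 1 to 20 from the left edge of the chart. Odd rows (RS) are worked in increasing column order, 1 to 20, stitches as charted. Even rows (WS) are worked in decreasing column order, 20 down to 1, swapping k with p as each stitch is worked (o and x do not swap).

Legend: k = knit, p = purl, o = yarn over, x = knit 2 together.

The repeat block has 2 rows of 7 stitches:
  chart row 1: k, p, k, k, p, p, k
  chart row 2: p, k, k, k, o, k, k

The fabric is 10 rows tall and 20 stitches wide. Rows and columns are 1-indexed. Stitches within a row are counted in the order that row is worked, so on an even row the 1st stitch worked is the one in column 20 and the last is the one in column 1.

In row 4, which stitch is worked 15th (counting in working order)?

Row 4: (4-1) mod 2 = 1, so use chart row 2. Even row -> WS.
Chart row 2 tiled across columns 1-20: p k k k o k k p k k k o k k p k k k o k
WS row: flip the tiled sequence (start at column 20) and apply k<->p; o and x stay.
Row 4 as worked: p o p p p k p p o p p p k p p o p p p k
The 15th stitch worked is p.

== STITCH ==
p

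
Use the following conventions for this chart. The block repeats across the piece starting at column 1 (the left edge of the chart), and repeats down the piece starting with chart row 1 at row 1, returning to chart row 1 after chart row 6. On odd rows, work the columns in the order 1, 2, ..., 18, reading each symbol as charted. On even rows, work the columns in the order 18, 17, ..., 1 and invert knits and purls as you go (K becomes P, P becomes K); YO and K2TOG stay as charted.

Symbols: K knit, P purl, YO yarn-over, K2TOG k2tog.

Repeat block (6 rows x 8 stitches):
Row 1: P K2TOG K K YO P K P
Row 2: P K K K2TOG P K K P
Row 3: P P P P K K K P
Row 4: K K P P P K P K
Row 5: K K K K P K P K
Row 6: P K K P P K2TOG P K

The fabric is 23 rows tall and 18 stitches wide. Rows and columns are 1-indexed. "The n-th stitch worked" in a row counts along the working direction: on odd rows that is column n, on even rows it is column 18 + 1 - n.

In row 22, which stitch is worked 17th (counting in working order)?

Row 22 uses chart row ((22-1) mod 6)+1 = 4. Row 22 is even, so WS.
Chart row 4 tiled across columns 1-18: K K P P P K P K K K P P P K P K K K
Wrong side: read the tiled row from column 18 down to 1 and exchange K with P (leave YO, K2TOG).
Row 22 as worked: P P P K P K K K P P P K P K K K P P
Counting 17 along the worked row gives P.

Result:
P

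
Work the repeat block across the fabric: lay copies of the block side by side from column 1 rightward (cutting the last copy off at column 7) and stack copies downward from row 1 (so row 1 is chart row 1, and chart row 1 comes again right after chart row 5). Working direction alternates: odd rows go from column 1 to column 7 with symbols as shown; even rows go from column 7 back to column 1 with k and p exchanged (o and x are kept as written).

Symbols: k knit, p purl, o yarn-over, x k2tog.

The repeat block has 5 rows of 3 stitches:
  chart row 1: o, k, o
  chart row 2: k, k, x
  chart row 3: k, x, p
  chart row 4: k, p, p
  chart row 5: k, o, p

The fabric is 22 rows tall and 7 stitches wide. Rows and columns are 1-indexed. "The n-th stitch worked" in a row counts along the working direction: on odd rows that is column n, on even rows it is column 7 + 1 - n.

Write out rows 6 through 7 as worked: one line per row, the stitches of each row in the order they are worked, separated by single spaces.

Row 6: chart row 1, WS - tiled (columns 1-7): o k o o k o o; work from column 7 back to 1 with k<->p swapped.
Row 7: chart row 2, RS - tile across columns 1-7 and work as-is.

Rows as worked:
o o p o o p o
k k x k k x k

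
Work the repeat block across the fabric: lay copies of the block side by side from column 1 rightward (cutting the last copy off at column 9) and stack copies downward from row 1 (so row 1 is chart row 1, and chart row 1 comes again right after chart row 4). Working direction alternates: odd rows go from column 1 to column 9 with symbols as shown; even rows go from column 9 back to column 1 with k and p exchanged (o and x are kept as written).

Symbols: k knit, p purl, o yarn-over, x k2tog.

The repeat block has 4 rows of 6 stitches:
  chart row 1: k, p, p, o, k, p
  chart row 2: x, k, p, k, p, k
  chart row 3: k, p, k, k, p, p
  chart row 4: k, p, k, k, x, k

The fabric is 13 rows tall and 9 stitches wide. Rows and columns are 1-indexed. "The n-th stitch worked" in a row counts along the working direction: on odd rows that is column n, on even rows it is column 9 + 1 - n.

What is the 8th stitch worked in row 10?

== STITCH ==
p

Derivation:
Row 10: (10-1) mod 4 = 1, so use chart row 2. Even row -> WS.
Chart row 2 tiled across columns 1-9: x k p k p k x k p
WS row: flip the tiled sequence (start at column 9) and apply k<->p; o and x stay.
Row 10 as worked: k p x p k p k p x
Counting 8 along the worked row gives p.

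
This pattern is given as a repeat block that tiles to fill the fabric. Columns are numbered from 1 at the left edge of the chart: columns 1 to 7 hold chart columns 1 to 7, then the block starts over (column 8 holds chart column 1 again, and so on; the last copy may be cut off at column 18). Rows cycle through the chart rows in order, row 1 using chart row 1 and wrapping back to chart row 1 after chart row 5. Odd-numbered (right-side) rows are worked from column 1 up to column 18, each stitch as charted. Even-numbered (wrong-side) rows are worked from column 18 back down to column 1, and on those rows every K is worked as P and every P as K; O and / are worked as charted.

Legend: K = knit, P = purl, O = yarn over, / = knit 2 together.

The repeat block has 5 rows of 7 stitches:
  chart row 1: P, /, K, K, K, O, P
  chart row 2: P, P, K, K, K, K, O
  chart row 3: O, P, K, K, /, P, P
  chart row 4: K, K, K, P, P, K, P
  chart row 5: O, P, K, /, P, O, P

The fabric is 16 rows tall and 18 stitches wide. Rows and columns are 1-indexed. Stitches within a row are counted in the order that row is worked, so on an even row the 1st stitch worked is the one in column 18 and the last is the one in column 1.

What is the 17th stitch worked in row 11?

Row 11: (11-1) mod 5 = 0, so use chart row 1. Odd row -> RS.
Chart row 1 tiled across columns 1-18: P / K K K O P P / K K K O P P / K K
RS row: no reversal, no swap; stitch n worked = column n.
The 17th stitch worked is K.

Result:
K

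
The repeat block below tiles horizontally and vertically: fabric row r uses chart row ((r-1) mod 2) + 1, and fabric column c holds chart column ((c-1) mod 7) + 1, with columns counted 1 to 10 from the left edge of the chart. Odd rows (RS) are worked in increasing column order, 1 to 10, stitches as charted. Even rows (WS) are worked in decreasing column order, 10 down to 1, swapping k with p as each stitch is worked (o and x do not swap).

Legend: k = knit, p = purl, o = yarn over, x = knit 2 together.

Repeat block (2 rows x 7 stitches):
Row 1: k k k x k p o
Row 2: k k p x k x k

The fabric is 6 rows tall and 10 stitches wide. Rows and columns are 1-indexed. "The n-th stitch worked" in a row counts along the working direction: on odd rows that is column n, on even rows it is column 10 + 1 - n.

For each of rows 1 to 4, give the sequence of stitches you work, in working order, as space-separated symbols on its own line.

Row 1: chart row 1, RS - tile across columns 1-10 and work as-is.
Row 2: chart row 2, WS - tiled (columns 1-10): k k p x k x k k k p; work from column 10 back to 1 with k<->p swapped.
Row 3: chart row 1, RS - tile across columns 1-10 and work as-is.
Row 4: chart row 2, WS - tiled (columns 1-10): k k p x k x k k k p; work from column 10 back to 1 with k<->p swapped.

== ROWS AS WORKED ==
k k k x k p o k k k
k p p p x p x k p p
k k k x k p o k k k
k p p p x p x k p p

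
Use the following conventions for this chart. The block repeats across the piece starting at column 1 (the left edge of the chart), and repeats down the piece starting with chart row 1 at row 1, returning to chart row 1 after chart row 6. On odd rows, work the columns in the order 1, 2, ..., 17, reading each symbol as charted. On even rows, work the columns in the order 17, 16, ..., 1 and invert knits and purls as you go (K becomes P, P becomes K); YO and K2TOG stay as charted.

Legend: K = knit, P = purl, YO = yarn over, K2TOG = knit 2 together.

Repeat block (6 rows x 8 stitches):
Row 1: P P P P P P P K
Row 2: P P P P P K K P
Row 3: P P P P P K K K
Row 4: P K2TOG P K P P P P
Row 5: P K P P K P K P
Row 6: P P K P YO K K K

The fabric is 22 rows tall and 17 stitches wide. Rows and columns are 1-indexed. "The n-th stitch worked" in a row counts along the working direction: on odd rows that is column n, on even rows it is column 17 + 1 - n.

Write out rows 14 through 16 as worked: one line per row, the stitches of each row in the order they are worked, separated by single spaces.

Rows as worked:
K K P P K K K K K K P P K K K K K
P P P P P K K K P P P P P K K K P
K K K K K P K K2TOG K K K K K P K K2TOG K

Derivation:
Row 14: chart row 2, WS - tiled (columns 1-17): P P P P P K K P P P P P P K K P P; work from column 17 back to 1 with K<->P swapped.
Row 15: chart row 3, RS - tile across columns 1-17 and work as-is.
Row 16: chart row 4, WS - tiled (columns 1-17): P K2TOG P K P P P P P K2TOG P K P P P P P; work from column 17 back to 1 with K<->P swapped.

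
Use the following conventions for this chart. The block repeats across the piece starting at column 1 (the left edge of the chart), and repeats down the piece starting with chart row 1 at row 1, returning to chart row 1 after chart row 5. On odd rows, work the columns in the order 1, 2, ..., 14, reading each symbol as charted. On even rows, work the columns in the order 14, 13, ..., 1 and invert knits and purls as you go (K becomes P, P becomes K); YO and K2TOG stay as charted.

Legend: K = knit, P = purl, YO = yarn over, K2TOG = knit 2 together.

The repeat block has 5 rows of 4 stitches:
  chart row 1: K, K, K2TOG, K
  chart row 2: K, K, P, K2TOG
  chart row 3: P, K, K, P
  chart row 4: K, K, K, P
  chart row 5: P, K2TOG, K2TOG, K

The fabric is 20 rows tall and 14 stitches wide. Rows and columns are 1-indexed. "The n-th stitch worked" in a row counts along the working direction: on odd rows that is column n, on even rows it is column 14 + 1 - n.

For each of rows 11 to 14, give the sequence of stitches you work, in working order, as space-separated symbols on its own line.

Row 11: chart row 1, RS - tile across columns 1-14 and work as-is.
Row 12: chart row 2, WS - tiled (columns 1-14): K K P K2TOG K K P K2TOG K K P K2TOG K K; work from column 14 back to 1 with K<->P swapped.
Row 13: chart row 3, RS - tile across columns 1-14 and work as-is.
Row 14: chart row 4, WS - tiled (columns 1-14): K K K P K K K P K K K P K K; work from column 14 back to 1 with K<->P swapped.

== ROWS AS WORKED ==
K K K2TOG K K K K2TOG K K K K2TOG K K K
P P K2TOG K P P K2TOG K P P K2TOG K P P
P K K P P K K P P K K P P K
P P K P P P K P P P K P P P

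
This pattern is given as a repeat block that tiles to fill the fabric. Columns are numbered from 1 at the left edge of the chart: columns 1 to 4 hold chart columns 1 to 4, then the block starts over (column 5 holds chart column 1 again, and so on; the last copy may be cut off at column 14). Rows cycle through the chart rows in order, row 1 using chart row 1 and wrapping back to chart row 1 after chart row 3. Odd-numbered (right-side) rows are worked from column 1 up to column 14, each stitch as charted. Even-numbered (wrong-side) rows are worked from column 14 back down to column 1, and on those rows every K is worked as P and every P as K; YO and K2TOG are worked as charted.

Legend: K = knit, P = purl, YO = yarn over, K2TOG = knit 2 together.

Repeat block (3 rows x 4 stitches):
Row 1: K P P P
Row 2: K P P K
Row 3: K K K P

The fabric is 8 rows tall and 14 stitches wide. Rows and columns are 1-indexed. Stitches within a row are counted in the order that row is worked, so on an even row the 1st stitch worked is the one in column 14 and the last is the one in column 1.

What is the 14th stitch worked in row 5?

Result:
P

Derivation:
Row 5 uses chart row ((5-1) mod 3)+1 = 2. Row 5 is odd, so RS.
Chart row 2 tiled across columns 1-14: K P P K K P P K K P P K K P
RS row: no reversal, no swap; stitch n worked = column n.
The 14th stitch worked is P.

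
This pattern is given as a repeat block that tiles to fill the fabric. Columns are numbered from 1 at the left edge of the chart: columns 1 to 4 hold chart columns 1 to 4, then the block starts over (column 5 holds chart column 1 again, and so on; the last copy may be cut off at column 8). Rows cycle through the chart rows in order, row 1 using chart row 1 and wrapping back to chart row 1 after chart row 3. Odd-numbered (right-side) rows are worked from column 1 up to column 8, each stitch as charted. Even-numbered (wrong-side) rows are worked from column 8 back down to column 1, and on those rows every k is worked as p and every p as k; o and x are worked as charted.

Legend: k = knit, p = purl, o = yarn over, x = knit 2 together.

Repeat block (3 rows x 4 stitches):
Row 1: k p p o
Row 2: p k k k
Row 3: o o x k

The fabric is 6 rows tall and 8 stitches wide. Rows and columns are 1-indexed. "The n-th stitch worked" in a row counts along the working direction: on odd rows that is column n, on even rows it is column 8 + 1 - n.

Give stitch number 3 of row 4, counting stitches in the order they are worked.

Stitch:
k

Derivation:
Row 4 uses chart row ((4-1) mod 3)+1 = 1. Row 4 is even, so WS.
Chart row 1 tiled across columns 1-8: k p p o k p p o
Wrong side: read the tiled row from column 8 down to 1 and exchange k with p (leave o, x).
Row 4 as worked: o k k p o k k p
Counting 3 along the worked row gives k.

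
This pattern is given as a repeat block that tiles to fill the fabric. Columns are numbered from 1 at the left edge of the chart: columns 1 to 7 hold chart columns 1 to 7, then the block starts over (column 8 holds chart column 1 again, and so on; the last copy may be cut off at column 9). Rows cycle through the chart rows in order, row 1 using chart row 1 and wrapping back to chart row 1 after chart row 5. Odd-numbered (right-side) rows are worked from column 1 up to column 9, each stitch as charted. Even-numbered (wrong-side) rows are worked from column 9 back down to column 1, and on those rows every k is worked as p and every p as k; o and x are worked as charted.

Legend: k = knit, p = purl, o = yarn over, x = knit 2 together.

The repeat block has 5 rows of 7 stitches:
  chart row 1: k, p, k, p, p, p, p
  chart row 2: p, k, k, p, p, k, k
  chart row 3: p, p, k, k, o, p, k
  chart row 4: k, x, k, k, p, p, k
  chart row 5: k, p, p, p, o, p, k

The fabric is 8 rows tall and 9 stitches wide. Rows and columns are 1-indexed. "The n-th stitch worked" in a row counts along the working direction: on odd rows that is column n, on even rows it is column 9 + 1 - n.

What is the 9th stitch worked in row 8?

Result:
k

Derivation:
Row 8 uses chart row ((8-1) mod 5)+1 = 3. Row 8 is even, so WS.
Chart row 3 tiled across columns 1-9: p p k k o p k p p
WS: work from column 9 back to column 1 (reverse the tiled row), swapping k<->p (o and x unchanged).
Row 8 as worked: k k p k o p p k k
Stitch 9 in working order -> k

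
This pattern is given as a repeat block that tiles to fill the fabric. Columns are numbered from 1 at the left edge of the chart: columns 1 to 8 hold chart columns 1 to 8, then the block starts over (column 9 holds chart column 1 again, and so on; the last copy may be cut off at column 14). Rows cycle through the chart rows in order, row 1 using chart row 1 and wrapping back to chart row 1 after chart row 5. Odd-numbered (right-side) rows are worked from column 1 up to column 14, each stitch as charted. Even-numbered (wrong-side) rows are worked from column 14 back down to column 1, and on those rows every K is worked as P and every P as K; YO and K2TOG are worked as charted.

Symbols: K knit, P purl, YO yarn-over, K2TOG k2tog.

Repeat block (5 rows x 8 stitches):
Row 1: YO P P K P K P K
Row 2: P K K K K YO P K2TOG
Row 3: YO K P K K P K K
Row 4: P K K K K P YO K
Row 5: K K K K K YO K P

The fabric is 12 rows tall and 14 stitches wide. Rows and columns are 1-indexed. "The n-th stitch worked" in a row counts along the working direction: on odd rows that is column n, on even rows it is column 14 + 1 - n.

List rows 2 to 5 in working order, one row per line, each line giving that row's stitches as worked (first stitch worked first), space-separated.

Rows as worked:
YO P P P P K K2TOG K YO P P P P K
YO K P K K P K K YO K P K K P
K P P P P K P YO K P P P P K
K K K K K YO K P K K K K K YO

Derivation:
Row 2: chart row 2, WS - tiled (columns 1-14): P K K K K YO P K2TOG P K K K K YO; work from column 14 back to 1 with K<->P swapped.
Row 3: chart row 3, RS - tile across columns 1-14 and work as-is.
Row 4: chart row 4, WS - tiled (columns 1-14): P K K K K P YO K P K K K K P; work from column 14 back to 1 with K<->P swapped.
Row 5: chart row 5, RS - tile across columns 1-14 and work as-is.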